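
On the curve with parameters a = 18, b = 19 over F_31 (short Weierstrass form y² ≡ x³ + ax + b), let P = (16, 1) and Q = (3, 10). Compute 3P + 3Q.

First 3P:
Repeated addition: build up to 3P.
2P: tangent at (16, 1): λ = (3·16² + 18)/(2·1) ≡ 11/2. 2⁻¹ ≡ 16 (mod 31) since 2·16 = 32 ≡ 1, so λ ≡ 11·16 ≡ 21.
  x = λ² - 16 - 16 = 441 - 32 ≡ 6; y = λ·(16 - 6) - 1 ≡ 23. → (6, 23)
3P: (6, 23) + (16, 1). λ = (1 - 23)/(16 - 6) ≡ 9/10 mod 31. 10⁻¹ ≡ 28 (mod 31), so λ ≡ 4.
  x = λ² - 6 - 16 = 16 - 22 ≡ 25; y = λ·(6 - 25) - 23 ≡ 25. → (25, 25)
3P = (25, 25).
Next 3Q:
Repeated addition: build up to 3Q.
2Q: tangent at (3, 10): λ = (3·3² + 18)/(2·10) ≡ 14/20. 20⁻¹ ≡ 14 (mod 31), so λ ≡ 14·14 ≡ 10.
  x = λ² - 3 - 3 = 100 - 6 ≡ 1; y = λ·(3 - 1) - 10 ≡ 10. → (1, 10)
3Q: (1, 10) + (3, 10). λ = (10 - 10)/(3 - 1) ≡ 0/2 mod 31. 2⁻¹ ≡ 16 (mod 31) since 2·16 = 32 ≡ 1, so λ ≡ 0.
  x = λ² - 1 - 3 = 0 - 4 ≡ 27; y = λ·(1 - 27) - 10 ≡ 21. → (27, 21)
3Q = (27, 21).
Finally 3P + 3Q:
(25, 25) + (27, 21). λ = (21 - 25)/(27 - 25) ≡ 27/2 mod 31. 2⁻¹ ≡ 16 (mod 31), so λ ≡ 29.
  x = λ² - 25 - 27 = 841 - 52 ≡ 14; y = λ·(25 - 14) - 25 ≡ 15. → (14, 15)

(14, 15)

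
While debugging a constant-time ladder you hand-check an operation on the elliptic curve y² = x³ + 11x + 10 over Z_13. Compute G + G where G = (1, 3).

(2, 12)

tangent at (1, 3): λ = (3·1² + 11)/(2·3) ≡ 1/6. 6⁻¹ ≡ 11 (mod 13), so λ ≡ 1·11 ≡ 11.
  x = λ² - 1 - 1 = 121 - 2 ≡ 2; y = λ·(1 - 2) - 3 ≡ 12. → (2, 12)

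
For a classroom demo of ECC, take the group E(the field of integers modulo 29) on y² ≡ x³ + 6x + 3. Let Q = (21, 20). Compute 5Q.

Double-and-add on 5 = (101)₂. Start with Q = (21, 20) for the leading 1-bit.
double: tangent at (21, 20): λ = (3·21² + 6)/(2·20) ≡ 24/11. 11⁻¹ ≡ 8 (mod 29), so λ ≡ 24·8 ≡ 18.
  x = λ² - 21 - 21 = 324 - 42 ≡ 21; y = λ·(21 - 21) - 20 ≡ 9. → (21, 9)
double: tangent at (21, 9): λ = (3·21² + 6)/(2·9) ≡ 24/18. 18⁻¹ ≡ 21 (mod 29) since 18·21 = 378 ≡ 1, so λ ≡ 24·21 ≡ 11.
  x = λ² - 21 - 21 = 121 - 42 ≡ 21; y = λ·(21 - 21) - 9 ≡ 20. → (21, 20)
add Q: tangent at (21, 20): λ = (3·21² + 6)/(2·20) ≡ 24/11. 11⁻¹ ≡ 8 (mod 29), so λ ≡ 24·8 ≡ 18.
  x = λ² - 21 - 21 = 324 - 42 ≡ 21; y = λ·(21 - 21) - 20 ≡ 9. → (21, 9)

(21, 9)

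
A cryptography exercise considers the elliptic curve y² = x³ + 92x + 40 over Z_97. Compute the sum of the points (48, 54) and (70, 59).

(48, 54) + (70, 59). λ = (59 - 54)/(70 - 48) ≡ 5/22 mod 97. 22⁻¹ ≡ 75 (mod 97), so λ ≡ 84.
  x = λ² - 48 - 70 = 7056 - 118 ≡ 51; y = λ·(48 - 51) - 54 ≡ 82. → (51, 82)

(51, 82)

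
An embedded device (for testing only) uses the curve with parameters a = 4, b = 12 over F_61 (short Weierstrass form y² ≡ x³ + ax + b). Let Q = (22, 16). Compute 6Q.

(41, 17)

Double-and-add on 6 = (110)₂. Start with Q = (22, 16) for the leading 1-bit.
double: tangent at (22, 16): λ = (3·22² + 4)/(2·16) ≡ 53/32. 32⁻¹ ≡ 21 (mod 61) since 32·21 = 672 ≡ 1, so λ ≡ 53·21 ≡ 15.
  x = λ² - 22 - 22 = 225 - 44 ≡ 59; y = λ·(22 - 59) - 16 ≡ 39. → (59, 39)
add Q: (59, 39) + (22, 16). λ = (16 - 39)/(22 - 59) ≡ 38/24 mod 61. 24⁻¹ ≡ 28 (mod 61) since 24·28 = 672 ≡ 1, so λ ≡ 27.
  x = λ² - 59 - 22 = 729 - 81 ≡ 38; y = λ·(59 - 38) - 39 ≡ 40. → (38, 40)
double: tangent at (38, 40): λ = (3·38² + 4)/(2·40) ≡ 5/19. 19⁻¹ ≡ 45 (mod 61) since 19·45 = 855 ≡ 1, so λ ≡ 5·45 ≡ 42.
  x = λ² - 38 - 38 = 1764 - 76 ≡ 41; y = λ·(38 - 41) - 40 ≡ 17. → (41, 17)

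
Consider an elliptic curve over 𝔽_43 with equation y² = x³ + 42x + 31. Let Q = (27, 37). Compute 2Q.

(41, 5)

tangent at (27, 37): λ = (3·27² + 42)/(2·37) ≡ 36/31. 31⁻¹ ≡ 25 (mod 43), so λ ≡ 36·25 ≡ 40.
  x = λ² - 27 - 27 = 1600 - 54 ≡ 41; y = λ·(27 - 41) - 37 ≡ 5. → (41, 5)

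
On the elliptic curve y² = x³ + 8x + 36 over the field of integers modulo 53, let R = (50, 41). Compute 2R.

(43, 4)

tangent at (50, 41): λ = (3·50² + 8)/(2·41) ≡ 35/29. 29⁻¹ ≡ 11 (mod 53), so λ ≡ 35·11 ≡ 14.
  x = λ² - 50 - 50 = 196 - 100 ≡ 43; y = λ·(50 - 43) - 41 ≡ 4. → (43, 4)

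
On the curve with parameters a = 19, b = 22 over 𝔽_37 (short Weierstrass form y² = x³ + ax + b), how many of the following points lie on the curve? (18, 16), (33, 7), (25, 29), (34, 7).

2

(18, 16): 16² ≡ 34, rhs ≡ 17 → off.
(33, 7): 7² ≡ 12, rhs ≡ 30 → off.
(25, 29): 29² ≡ 27, rhs ≡ 27 → on.
(34, 7): 7² ≡ 12, rhs ≡ 12 → on.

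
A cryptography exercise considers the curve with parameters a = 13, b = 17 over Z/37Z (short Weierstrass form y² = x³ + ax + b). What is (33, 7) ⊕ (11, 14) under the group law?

(33, 7) + (11, 14). λ = (14 - 7)/(11 - 33) ≡ 7/15 mod 37. 15⁻¹ ≡ 5 (mod 37), so λ ≡ 35.
  x = λ² - 33 - 11 = 1225 - 44 ≡ 34; y = λ·(33 - 34) - 7 ≡ 32. → (34, 32)

(34, 32)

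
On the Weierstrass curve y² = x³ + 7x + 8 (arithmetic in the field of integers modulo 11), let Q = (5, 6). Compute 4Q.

(3, 1)

Repeated addition: build up to 4Q.
2Q: tangent at (5, 6): λ = (3·5² + 7)/(2·6) ≡ 5/1. 1⁻¹ ≡ 1 (mod 11) since 1·1 = 1 ≡ 1, so λ ≡ 5·1 ≡ 5.
  x = λ² - 5 - 5 = 25 - 10 ≡ 4; y = λ·(5 - 4) - 6 ≡ 10. → (4, 10)
3Q: (4, 10) + (5, 6). λ = (6 - 10)/(5 - 4) ≡ 7/1 mod 11. 1⁻¹ ≡ 1 (mod 11) since 1·1 = 1 ≡ 1, so λ ≡ 7.
  x = λ² - 4 - 5 = 49 - 9 ≡ 7; y = λ·(4 - 7) - 10 ≡ 2. → (7, 2)
4Q: (7, 2) + (5, 6). λ = (6 - 2)/(5 - 7) ≡ 4/9 mod 11. 9⁻¹ ≡ 5 (mod 11) since 9·5 = 45 ≡ 1, so λ ≡ 9.
  x = λ² - 7 - 5 = 81 - 12 ≡ 3; y = λ·(7 - 3) - 2 ≡ 1. → (3, 1)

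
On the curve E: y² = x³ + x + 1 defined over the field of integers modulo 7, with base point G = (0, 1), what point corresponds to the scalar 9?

(0, 6)

Double-and-add on 9 = (1001)₂. Start with G = (0, 1) for the leading 1-bit.
double: tangent at (0, 1): λ = (3·0² + 1)/(2·1) ≡ 1/2. 2⁻¹ ≡ 4 (mod 7), so λ ≡ 1·4 ≡ 4.
  x = λ² - 0 - 0 = 16 - 0 ≡ 2; y = λ·(0 - 2) - 1 ≡ 5. → (2, 5)
double: tangent at (2, 5): λ = (3·2² + 1)/(2·5) ≡ 6/3. 3⁻¹ ≡ 5 (mod 7), so λ ≡ 6·5 ≡ 2.
  x = λ² - 2 - 2 = 4 - 4 ≡ 0; y = λ·(2 - 0) - 5 ≡ 6. → (0, 6)
double: tangent at (0, 6): λ = (3·0² + 1)/(2·6) ≡ 1/5. 5⁻¹ ≡ 3 (mod 7), so λ ≡ 1·3 ≡ 3.
  x = λ² - 0 - 0 = 9 - 0 ≡ 2; y = λ·(0 - 2) - 6 ≡ 2. → (2, 2)
add G: (2, 2) + (0, 1). λ = (1 - 2)/(0 - 2) ≡ 6/5 mod 7. 5⁻¹ ≡ 3 (mod 7) since 5·3 = 15 ≡ 1, so λ ≡ 4.
  x = λ² - 2 - 0 = 16 - 2 ≡ 0; y = λ·(2 - 0) - 2 ≡ 6. → (0, 6)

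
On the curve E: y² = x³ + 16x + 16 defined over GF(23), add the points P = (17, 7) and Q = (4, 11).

(17, 7) + (4, 11). λ = (11 - 7)/(4 - 17) ≡ 4/10 mod 23. 10⁻¹ ≡ 7 (mod 23) since 10·7 = 70 ≡ 1, so λ ≡ 5.
  x = λ² - 17 - 4 = 25 - 21 ≡ 4; y = λ·(17 - 4) - 7 ≡ 12. → (4, 12)

(4, 12)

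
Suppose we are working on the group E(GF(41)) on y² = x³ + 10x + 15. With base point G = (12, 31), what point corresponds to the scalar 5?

(24, 4)

Repeated addition: build up to 5G.
2G: tangent at (12, 31): λ = (3·12² + 10)/(2·31) ≡ 32/21. 21⁻¹ ≡ 2 (mod 41) since 21·2 = 42 ≡ 1, so λ ≡ 32·2 ≡ 23.
  x = λ² - 12 - 12 = 529 - 24 ≡ 13; y = λ·(12 - 13) - 31 ≡ 28. → (13, 28)
3G: (13, 28) + (12, 31). λ = (31 - 28)/(12 - 13) ≡ 3/40 mod 41. 40⁻¹ ≡ 40 (mod 41), so λ ≡ 38.
  x = λ² - 13 - 12 = 1444 - 25 ≡ 25; y = λ·(13 - 25) - 28 ≡ 8. → (25, 8)
4G: (25, 8) + (12, 31). λ = (31 - 8)/(12 - 25) ≡ 23/28 mod 41. 28⁻¹ ≡ 22 (mod 41), so λ ≡ 14.
  x = λ² - 25 - 12 = 196 - 37 ≡ 36; y = λ·(25 - 36) - 8 ≡ 2. → (36, 2)
5G: (36, 2) + (12, 31). λ = (31 - 2)/(12 - 36) ≡ 29/17 mod 41. 17⁻¹ ≡ 29 (mod 41), so λ ≡ 21.
  x = λ² - 36 - 12 = 441 - 48 ≡ 24; y = λ·(36 - 24) - 2 ≡ 4. → (24, 4)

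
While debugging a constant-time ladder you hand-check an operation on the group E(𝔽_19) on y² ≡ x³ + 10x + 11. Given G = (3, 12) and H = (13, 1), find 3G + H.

(2, 18)

First 3G:
Repeated addition: build up to 3G.
2G: tangent at (3, 12): λ = (3·3² + 10)/(2·12) ≡ 18/5. 5⁻¹ ≡ 4 (mod 19) since 5·4 = 20 ≡ 1, so λ ≡ 18·4 ≡ 15.
  x = λ² - 3 - 3 = 225 - 6 ≡ 10; y = λ·(3 - 10) - 12 ≡ 16. → (10, 16)
3G: (10, 16) + (3, 12). λ = (12 - 16)/(3 - 10) ≡ 15/12 mod 19. 12⁻¹ ≡ 8 (mod 19) since 12·8 = 96 ≡ 1, so λ ≡ 6.
  x = λ² - 10 - 3 = 36 - 13 ≡ 4; y = λ·(10 - 4) - 16 ≡ 1. → (4, 1)
3G = (4, 1).
Finally 3G + H:
(4, 1) + (13, 1). λ = (1 - 1)/(13 - 4) ≡ 0/9 mod 19. 9⁻¹ ≡ 17 (mod 19) since 9·17 = 153 ≡ 1, so λ ≡ 0.
  x = λ² - 4 - 13 = 0 - 17 ≡ 2; y = λ·(4 - 2) - 1 ≡ 18. → (2, 18)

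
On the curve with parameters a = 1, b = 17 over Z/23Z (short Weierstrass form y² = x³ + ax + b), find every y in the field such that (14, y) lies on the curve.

none

x³ + 1x + 17 = 2775 ≡ 15 (mod 23).
15 is a non-residue mod 23; no y exists.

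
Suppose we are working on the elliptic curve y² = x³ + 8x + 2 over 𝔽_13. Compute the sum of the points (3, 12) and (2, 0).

(3, 12) + (2, 0). λ = (0 - 12)/(2 - 3) ≡ 1/12 mod 13. 12⁻¹ ≡ 12 (mod 13) since 12·12 = 144 ≡ 1, so λ ≡ 12.
  x = λ² - 3 - 2 = 144 - 5 ≡ 9; y = λ·(3 - 9) - 12 ≡ 7. → (9, 7)

(9, 7)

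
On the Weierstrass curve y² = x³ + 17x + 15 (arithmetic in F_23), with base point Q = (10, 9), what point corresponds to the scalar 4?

Double-and-add on 4 = (100)₂. Start with Q = (10, 9) for the leading 1-bit.
double: tangent at (10, 9): λ = (3·10² + 17)/(2·9) ≡ 18/18. 18⁻¹ ≡ 9 (mod 23) since 18·9 = 162 ≡ 1, so λ ≡ 18·9 ≡ 1.
  x = λ² - 10 - 10 = 1 - 20 ≡ 4; y = λ·(10 - 4) - 9 ≡ 20. → (4, 20)
double: tangent at (4, 20): λ = (3·4² + 17)/(2·20) ≡ 19/17. 17⁻¹ ≡ 19 (mod 23), so λ ≡ 19·19 ≡ 16.
  x = λ² - 4 - 4 = 256 - 8 ≡ 18; y = λ·(4 - 18) - 20 ≡ 9. → (18, 9)

(18, 9)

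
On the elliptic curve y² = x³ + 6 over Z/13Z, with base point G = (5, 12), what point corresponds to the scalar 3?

(6, 1)

Repeated addition: build up to 3G.
2G: tangent at (5, 12): λ = (3·5² + 0)/(2·12) ≡ 10/11. 11⁻¹ ≡ 6 (mod 13) since 11·6 = 66 ≡ 1, so λ ≡ 10·6 ≡ 8.
  x = λ² - 5 - 5 = 64 - 10 ≡ 2; y = λ·(5 - 2) - 12 ≡ 12. → (2, 12)
3G: (2, 12) + (5, 12). λ = (12 - 12)/(5 - 2) ≡ 0/3 mod 13. 3⁻¹ ≡ 9 (mod 13) since 3·9 = 27 ≡ 1, so λ ≡ 0.
  x = λ² - 2 - 5 = 0 - 7 ≡ 6; y = λ·(2 - 6) - 12 ≡ 1. → (6, 1)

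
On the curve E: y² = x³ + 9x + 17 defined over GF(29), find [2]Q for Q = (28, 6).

(3, 19)

tangent at (28, 6): λ = (3·28² + 9)/(2·6) ≡ 12/12. 12⁻¹ ≡ 17 (mod 29) since 12·17 = 204 ≡ 1, so λ ≡ 12·17 ≡ 1.
  x = λ² - 28 - 28 = 1 - 56 ≡ 3; y = λ·(28 - 3) - 6 ≡ 19. → (3, 19)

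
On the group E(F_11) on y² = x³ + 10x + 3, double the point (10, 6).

(6, 2)

tangent at (10, 6): λ = (3·10² + 10)/(2·6) ≡ 2/1. 1⁻¹ ≡ 1 (mod 11), so λ ≡ 2·1 ≡ 2.
  x = λ² - 10 - 10 = 4 - 20 ≡ 6; y = λ·(10 - 6) - 6 ≡ 2. → (6, 2)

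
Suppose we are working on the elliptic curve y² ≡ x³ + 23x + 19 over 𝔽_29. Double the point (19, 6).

tangent at (19, 6): λ = (3·19² + 23)/(2·6) ≡ 4/12. 12⁻¹ ≡ 17 (mod 29) since 12·17 = 204 ≡ 1, so λ ≡ 4·17 ≡ 10.
  x = λ² - 19 - 19 = 100 - 38 ≡ 4; y = λ·(19 - 4) - 6 ≡ 28. → (4, 28)

(4, 28)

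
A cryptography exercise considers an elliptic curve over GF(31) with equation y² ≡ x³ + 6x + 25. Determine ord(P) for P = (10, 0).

2P: (10, 0) + (10, 0): same x and y₁ ≡ -y₂, so the sum is the point at infinity.
2P = the point at infinity, so the order is 2.

2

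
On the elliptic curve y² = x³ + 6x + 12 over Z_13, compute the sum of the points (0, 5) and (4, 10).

(0, 8)

(0, 5) + (4, 10). λ = (10 - 5)/(4 - 0) ≡ 5/4 mod 13. 4⁻¹ ≡ 10 (mod 13), so λ ≡ 11.
  x = λ² - 0 - 4 = 121 - 4 ≡ 0; y = λ·(0 - 0) - 5 ≡ 8. → (0, 8)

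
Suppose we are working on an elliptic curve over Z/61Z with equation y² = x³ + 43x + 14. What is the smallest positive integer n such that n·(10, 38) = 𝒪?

9

2P: tangent at (10, 38): λ = (3·10² + 43)/(2·38) ≡ 38/15. 15⁻¹ ≡ 57 (mod 61), so λ ≡ 38·57 ≡ 31.
  x = λ² - 10 - 10 = 961 - 20 ≡ 26; y = λ·(10 - 26) - 38 ≡ 15. → (26, 15)
3P: (26, 15) + (10, 38). λ = (38 - 15)/(10 - 26) ≡ 23/45 mod 61. 45⁻¹ ≡ 19 (mod 61) since 45·19 = 855 ≡ 1, so λ ≡ 10.
  x = λ² - 26 - 10 = 100 - 36 ≡ 3; y = λ·(26 - 3) - 15 ≡ 32. → (3, 32)
4P: (3, 32) + (10, 38). λ = (38 - 32)/(10 - 3) ≡ 6/7 mod 61. 7⁻¹ ≡ 35 (mod 61), so λ ≡ 27.
  x = λ² - 3 - 10 = 729 - 13 ≡ 45; y = λ·(3 - 45) - 32 ≡ 54. → (45, 54)
5P: (45, 54) + (10, 38). λ = (38 - 54)/(10 - 45) ≡ 45/26 mod 61. 26⁻¹ ≡ 54 (mod 61), so λ ≡ 51.
  x = λ² - 45 - 10 = 2601 - 55 ≡ 45; y = λ·(45 - 45) - 54 ≡ 7. → (45, 7)
6P: (45, 7) + (10, 38). λ = (38 - 7)/(10 - 45) ≡ 31/26 mod 61. 26⁻¹ ≡ 54 (mod 61), so λ ≡ 27.
  x = λ² - 45 - 10 = 729 - 55 ≡ 3; y = λ·(45 - 3) - 7 ≡ 29. → (3, 29)
7P: (3, 29) + (10, 38). λ = (38 - 29)/(10 - 3) ≡ 9/7 mod 61. 7⁻¹ ≡ 35 (mod 61), so λ ≡ 10.
  x = λ² - 3 - 10 = 100 - 13 ≡ 26; y = λ·(3 - 26) - 29 ≡ 46. → (26, 46)
8P: (26, 46) + (10, 38). λ = (38 - 46)/(10 - 26) ≡ 53/45 mod 61. 45⁻¹ ≡ 19 (mod 61), so λ ≡ 31.
  x = λ² - 26 - 10 = 961 - 36 ≡ 10; y = λ·(26 - 10) - 46 ≡ 23. → (10, 23)
9P: (10, 23) + (10, 38): same x and y₁ ≡ -y₂, so the sum is 𝒪.
9P = 𝒪, so the order is 9.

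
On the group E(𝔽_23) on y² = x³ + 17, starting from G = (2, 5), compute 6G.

(21, 3)

Double-and-add on 6 = (110)₂. Start with G = (2, 5) for the leading 1-bit.
double: tangent at (2, 5): λ = (3·2² + 0)/(2·5) ≡ 12/10. 10⁻¹ ≡ 7 (mod 23) since 10·7 = 70 ≡ 1, so λ ≡ 12·7 ≡ 15.
  x = λ² - 2 - 2 = 225 - 4 ≡ 14; y = λ·(2 - 14) - 5 ≡ 22. → (14, 22)
add G: (14, 22) + (2, 5). λ = (5 - 22)/(2 - 14) ≡ 6/11 mod 23. 11⁻¹ ≡ 21 (mod 23), so λ ≡ 11.
  x = λ² - 14 - 2 = 121 - 16 ≡ 13; y = λ·(14 - 13) - 22 ≡ 12. → (13, 12)
double: tangent at (13, 12): λ = (3·13² + 0)/(2·12) ≡ 1/1. 1⁻¹ ≡ 1 (mod 23) since 1·1 = 1 ≡ 1, so λ ≡ 1·1 ≡ 1.
  x = λ² - 13 - 13 = 1 - 26 ≡ 21; y = λ·(13 - 21) - 12 ≡ 3. → (21, 3)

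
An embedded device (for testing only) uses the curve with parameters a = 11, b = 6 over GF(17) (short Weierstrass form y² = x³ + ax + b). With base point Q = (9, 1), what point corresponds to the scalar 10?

O

Double-and-add on 10 = (1010)₂. Start with Q = (9, 1) for the leading 1-bit.
double: tangent at (9, 1): λ = (3·9² + 11)/(2·1) ≡ 16/2. 2⁻¹ ≡ 9 (mod 17) since 2·9 = 18 ≡ 1, so λ ≡ 16·9 ≡ 8.
  x = λ² - 9 - 9 = 64 - 18 ≡ 12; y = λ·(9 - 12) - 1 ≡ 9. → (12, 9)
double: tangent at (12, 9): λ = (3·12² + 11)/(2·9) ≡ 1/1. 1⁻¹ ≡ 1 (mod 17), so λ ≡ 1·1 ≡ 1.
  x = λ² - 12 - 12 = 1 - 24 ≡ 11; y = λ·(12 - 11) - 9 ≡ 9. → (11, 9)
add Q: (11, 9) + (9, 1). λ = (1 - 9)/(9 - 11) ≡ 9/15 mod 17. 15⁻¹ ≡ 8 (mod 17) since 15·8 = 120 ≡ 1, so λ ≡ 4.
  x = λ² - 11 - 9 = 16 - 20 ≡ 13; y = λ·(11 - 13) - 9 ≡ 0. → (13, 0)
double: (13, 0) + (13, 0): same x and y₁ ≡ -y₂, so the sum is ∞.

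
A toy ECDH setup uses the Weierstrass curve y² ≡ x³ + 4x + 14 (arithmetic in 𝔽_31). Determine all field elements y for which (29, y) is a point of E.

none

x³ + 4x + 14 = 24519 ≡ 29 (mod 31).
29 is a non-residue mod 31; no y exists.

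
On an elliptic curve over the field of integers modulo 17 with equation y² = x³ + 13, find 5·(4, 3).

Write P = (4, 3).
Double-and-add on 5 = (101)₂. Start with P = (4, 3) for the leading 1-bit.
double: tangent at (4, 3): λ = (3·4² + 0)/(2·3) ≡ 14/6. 6⁻¹ ≡ 3 (mod 17) since 6·3 = 18 ≡ 1, so λ ≡ 14·3 ≡ 8.
  x = λ² - 4 - 4 = 64 - 8 ≡ 5; y = λ·(4 - 5) - 3 ≡ 6. → (5, 6)
double: tangent at (5, 6): λ = (3·5² + 0)/(2·6) ≡ 7/12. 12⁻¹ ≡ 10 (mod 17), so λ ≡ 7·10 ≡ 2.
  x = λ² - 5 - 5 = 4 - 10 ≡ 11; y = λ·(5 - 11) - 6 ≡ 16. → (11, 16)
add P: (11, 16) + (4, 3). λ = (3 - 16)/(4 - 11) ≡ 4/10 mod 17. 10⁻¹ ≡ 12 (mod 17), so λ ≡ 14.
  x = λ² - 11 - 4 = 196 - 15 ≡ 11; y = λ·(11 - 11) - 16 ≡ 1. → (11, 1)

(11, 1)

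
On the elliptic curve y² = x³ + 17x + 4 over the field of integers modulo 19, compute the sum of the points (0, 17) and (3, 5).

(0, 17) + (3, 5). λ = (5 - 17)/(3 - 0) ≡ 7/3 mod 19. 3⁻¹ ≡ 13 (mod 19), so λ ≡ 15.
  x = λ² - 0 - 3 = 225 - 3 ≡ 13; y = λ·(0 - 13) - 17 ≡ 16. → (13, 16)

(13, 16)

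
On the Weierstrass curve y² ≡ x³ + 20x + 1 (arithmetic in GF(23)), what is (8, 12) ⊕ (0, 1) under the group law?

(8, 12) + (0, 1). λ = (1 - 12)/(0 - 8) ≡ 12/15 mod 23. 15⁻¹ ≡ 20 (mod 23) since 15·20 = 300 ≡ 1, so λ ≡ 10.
  x = λ² - 8 - 0 = 100 - 8 ≡ 0; y = λ·(8 - 0) - 12 ≡ 22. → (0, 22)

(0, 22)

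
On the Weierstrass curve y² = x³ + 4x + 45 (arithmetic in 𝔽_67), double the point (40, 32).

tangent at (40, 32): λ = (3·40² + 4)/(2·32) ≡ 47/64. 64⁻¹ ≡ 22 (mod 67) since 64·22 = 1408 ≡ 1, so λ ≡ 47·22 ≡ 29.
  x = λ² - 40 - 40 = 841 - 80 ≡ 24; y = λ·(40 - 24) - 32 ≡ 30. → (24, 30)

(24, 30)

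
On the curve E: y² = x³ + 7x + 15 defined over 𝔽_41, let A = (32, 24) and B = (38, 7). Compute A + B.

(32, 24) + (38, 7). λ = (7 - 24)/(38 - 32) ≡ 24/6 mod 41. 6⁻¹ ≡ 7 (mod 41) since 6·7 = 42 ≡ 1, so λ ≡ 4.
  x = λ² - 32 - 38 = 16 - 70 ≡ 28; y = λ·(32 - 28) - 24 ≡ 33. → (28, 33)

(28, 33)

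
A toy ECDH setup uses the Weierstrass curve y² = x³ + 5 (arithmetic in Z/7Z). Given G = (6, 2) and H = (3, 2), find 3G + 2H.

First 3G:
Repeated addition: build up to 3G.
2G: tangent at (6, 2): λ = (3·6² + 0)/(2·2) ≡ 3/4. 4⁻¹ ≡ 2 (mod 7), so λ ≡ 3·2 ≡ 6.
  x = λ² - 6 - 6 = 36 - 12 ≡ 3; y = λ·(6 - 3) - 2 ≡ 2. → (3, 2)
3G: (3, 2) + (6, 2). λ = (2 - 2)/(6 - 3) ≡ 0/3 mod 7. 3⁻¹ ≡ 5 (mod 7) since 3·5 = 15 ≡ 1, so λ ≡ 0.
  x = λ² - 3 - 6 = 0 - 9 ≡ 5; y = λ·(3 - 5) - 2 ≡ 5. → (5, 5)
3G = (5, 5).
Next 2H:
Repeated addition: build up to 2H.
2H: tangent at (3, 2): λ = (3·3² + 0)/(2·2) ≡ 6/4. 4⁻¹ ≡ 2 (mod 7), so λ ≡ 6·2 ≡ 5.
  x = λ² - 3 - 3 = 25 - 6 ≡ 5; y = λ·(3 - 5) - 2 ≡ 2. → (5, 2)
2H = (5, 2).
Finally 3G + 2H:
(5, 5) + (5, 2): same x and y₁ ≡ -y₂, so the sum is 𝒪.

O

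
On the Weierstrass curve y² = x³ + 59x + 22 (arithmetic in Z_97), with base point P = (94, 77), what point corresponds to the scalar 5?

(61, 79)

Repeated addition: build up to 5P.
2P: tangent at (94, 77): λ = (3·94² + 59)/(2·77) ≡ 86/57. 57⁻¹ ≡ 80 (mod 97), so λ ≡ 86·80 ≡ 90.
  x = λ² - 94 - 94 = 8100 - 188 ≡ 55; y = λ·(94 - 55) - 77 ≡ 38. → (55, 38)
3P: (55, 38) + (94, 77). λ = (77 - 38)/(94 - 55) ≡ 39/39 mod 97. 39⁻¹ ≡ 5 (mod 97) since 39·5 = 195 ≡ 1, so λ ≡ 1.
  x = λ² - 55 - 94 = 1 - 149 ≡ 46; y = λ·(55 - 46) - 38 ≡ 68. → (46, 68)
4P: (46, 68) + (94, 77). λ = (77 - 68)/(94 - 46) ≡ 9/48 mod 97. 48⁻¹ ≡ 95 (mod 97) since 48·95 = 4560 ≡ 1, so λ ≡ 79.
  x = λ² - 46 - 94 = 6241 - 140 ≡ 87; y = λ·(46 - 87) - 68 ≡ 88. → (87, 88)
5P: (87, 88) + (94, 77). λ = (77 - 88)/(94 - 87) ≡ 86/7 mod 97. 7⁻¹ ≡ 14 (mod 97) since 7·14 = 98 ≡ 1, so λ ≡ 40.
  x = λ² - 87 - 94 = 1600 - 181 ≡ 61; y = λ·(87 - 61) - 88 ≡ 79. → (61, 79)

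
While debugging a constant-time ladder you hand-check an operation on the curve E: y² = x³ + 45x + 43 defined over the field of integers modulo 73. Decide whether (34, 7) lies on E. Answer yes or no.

y² = 7² ≡ 49; x³ + 45x + 43 = 40877 ≡ 70 (mod 73). 49 ≠ 70.

no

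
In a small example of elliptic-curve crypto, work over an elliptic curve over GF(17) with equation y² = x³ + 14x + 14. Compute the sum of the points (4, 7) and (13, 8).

(4, 10)

(4, 7) + (13, 8). λ = (8 - 7)/(13 - 4) ≡ 1/9 mod 17. 9⁻¹ ≡ 2 (mod 17) since 9·2 = 18 ≡ 1, so λ ≡ 2.
  x = λ² - 4 - 13 = 4 - 17 ≡ 4; y = λ·(4 - 4) - 7 ≡ 10. → (4, 10)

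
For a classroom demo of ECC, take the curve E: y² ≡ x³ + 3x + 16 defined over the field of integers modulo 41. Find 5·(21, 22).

Write P = (21, 22).
Repeated addition: build up to 5P.
2P: tangent at (21, 22): λ = (3·21² + 3)/(2·22) ≡ 14/3. 3⁻¹ ≡ 14 (mod 41), so λ ≡ 14·14 ≡ 32.
  x = λ² - 21 - 21 = 1024 - 42 ≡ 39; y = λ·(21 - 39) - 22 ≡ 17. → (39, 17)
3P: (39, 17) + (21, 22). λ = (22 - 17)/(21 - 39) ≡ 5/23 mod 41. 23⁻¹ ≡ 25 (mod 41), so λ ≡ 2.
  x = λ² - 39 - 21 = 4 - 60 ≡ 26; y = λ·(39 - 26) - 17 ≡ 9. → (26, 9)
4P: (26, 9) + (21, 22). λ = (22 - 9)/(21 - 26) ≡ 13/36 mod 41. 36⁻¹ ≡ 8 (mod 41) since 36·8 = 288 ≡ 1, so λ ≡ 22.
  x = λ² - 26 - 21 = 484 - 47 ≡ 27; y = λ·(26 - 27) - 9 ≡ 10. → (27, 10)
5P: (27, 10) + (21, 22). λ = (22 - 10)/(21 - 27) ≡ 12/35 mod 41. 35⁻¹ ≡ 34 (mod 41) since 35·34 = 1190 ≡ 1, so λ ≡ 39.
  x = λ² - 27 - 21 = 1521 - 48 ≡ 38; y = λ·(27 - 38) - 10 ≡ 12. → (38, 12)

(38, 12)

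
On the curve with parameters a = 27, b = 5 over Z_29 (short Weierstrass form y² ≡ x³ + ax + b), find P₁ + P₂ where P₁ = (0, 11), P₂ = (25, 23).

(0, 11) + (25, 23). λ = (23 - 11)/(25 - 0) ≡ 12/25 mod 29. 25⁻¹ ≡ 7 (mod 29) since 25·7 = 175 ≡ 1, so λ ≡ 26.
  x = λ² - 0 - 25 = 676 - 25 ≡ 13; y = λ·(0 - 13) - 11 ≡ 28. → (13, 28)

(13, 28)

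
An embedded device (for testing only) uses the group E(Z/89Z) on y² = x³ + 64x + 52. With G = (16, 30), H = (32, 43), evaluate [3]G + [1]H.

(4, 4)

First 3G:
Repeated addition: build up to 3G.
2G: tangent at (16, 30): λ = (3·16² + 64)/(2·30) ≡ 31/60. 60⁻¹ ≡ 46 (mod 89) since 60·46 = 2760 ≡ 1, so λ ≡ 31·46 ≡ 2.
  x = λ² - 16 - 16 = 4 - 32 ≡ 61; y = λ·(16 - 61) - 30 ≡ 58. → (61, 58)
3G: (61, 58) + (16, 30). λ = (30 - 58)/(16 - 61) ≡ 61/44 mod 89. 44⁻¹ ≡ 87 (mod 89) since 44·87 = 3828 ≡ 1, so λ ≡ 56.
  x = λ² - 61 - 16 = 3136 - 77 ≡ 33; y = λ·(61 - 33) - 58 ≡ 86. → (33, 86)
3G = (33, 86).
Finally 3G + H:
(33, 86) + (32, 43). λ = (43 - 86)/(32 - 33) ≡ 46/88 mod 89. 88⁻¹ ≡ 88 (mod 89), so λ ≡ 43.
  x = λ² - 33 - 32 = 1849 - 65 ≡ 4; y = λ·(33 - 4) - 86 ≡ 4. → (4, 4)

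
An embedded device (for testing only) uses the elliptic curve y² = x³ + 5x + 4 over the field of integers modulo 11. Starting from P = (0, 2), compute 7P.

Double-and-add on 7 = (111)₂. Start with P = (0, 2) for the leading 1-bit.
double: tangent at (0, 2): λ = (3·0² + 5)/(2·2) ≡ 5/4. 4⁻¹ ≡ 3 (mod 11) since 4·3 = 12 ≡ 1, so λ ≡ 5·3 ≡ 4.
  x = λ² - 0 - 0 = 16 - 0 ≡ 5; y = λ·(0 - 5) - 2 ≡ 0. → (5, 0)
add P: (5, 0) + (0, 2). λ = (2 - 0)/(0 - 5) ≡ 2/6 mod 11. 6⁻¹ ≡ 2 (mod 11), so λ ≡ 4.
  x = λ² - 5 - 0 = 16 - 5 ≡ 0; y = λ·(5 - 0) - 0 ≡ 9. → (0, 9)
double: tangent at (0, 9): λ = (3·0² + 5)/(2·9) ≡ 5/7. 7⁻¹ ≡ 8 (mod 11) since 7·8 = 56 ≡ 1, so λ ≡ 5·8 ≡ 7.
  x = λ² - 0 - 0 = 49 - 0 ≡ 5; y = λ·(0 - 5) - 9 ≡ 0. → (5, 0)
add P: (5, 0) + (0, 2). λ = (2 - 0)/(0 - 5) ≡ 2/6 mod 11. 6⁻¹ ≡ 2 (mod 11), so λ ≡ 4.
  x = λ² - 5 - 0 = 16 - 5 ≡ 0; y = λ·(5 - 0) - 0 ≡ 9. → (0, 9)

(0, 9)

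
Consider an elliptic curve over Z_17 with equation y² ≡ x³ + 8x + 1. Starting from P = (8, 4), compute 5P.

Double-and-add on 5 = (101)₂. Start with P = (8, 4) for the leading 1-bit.
double: tangent at (8, 4): λ = (3·8² + 8)/(2·4) ≡ 13/8. 8⁻¹ ≡ 15 (mod 17), so λ ≡ 13·15 ≡ 8.
  x = λ² - 8 - 8 = 64 - 16 ≡ 14; y = λ·(8 - 14) - 4 ≡ 16. → (14, 16)
double: tangent at (14, 16): λ = (3·14² + 8)/(2·16) ≡ 1/15. 15⁻¹ ≡ 8 (mod 17), so λ ≡ 1·8 ≡ 8.
  x = λ² - 14 - 14 = 64 - 28 ≡ 2; y = λ·(14 - 2) - 16 ≡ 12. → (2, 12)
add P: (2, 12) + (8, 4). λ = (4 - 12)/(8 - 2) ≡ 9/6 mod 17. 6⁻¹ ≡ 3 (mod 17), so λ ≡ 10.
  x = λ² - 2 - 8 = 100 - 10 ≡ 5; y = λ·(2 - 5) - 12 ≡ 9. → (5, 9)

(5, 9)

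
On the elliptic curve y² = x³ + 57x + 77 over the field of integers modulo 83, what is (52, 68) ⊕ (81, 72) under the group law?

(42, 45)

(52, 68) + (81, 72). λ = (72 - 68)/(81 - 52) ≡ 4/29 mod 83. 29⁻¹ ≡ 63 (mod 83), so λ ≡ 3.
  x = λ² - 52 - 81 = 9 - 133 ≡ 42; y = λ·(52 - 42) - 68 ≡ 45. → (42, 45)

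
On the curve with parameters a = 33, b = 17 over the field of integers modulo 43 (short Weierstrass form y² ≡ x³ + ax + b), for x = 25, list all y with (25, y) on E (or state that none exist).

16, 27

x³ + 33x + 17 = 16467 ≡ 41 (mod 43).
Square roots of 41 mod 43: 16 and 27 (since 16² = 256 ≡ 41).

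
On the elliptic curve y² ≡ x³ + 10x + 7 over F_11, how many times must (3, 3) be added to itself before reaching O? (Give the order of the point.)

2P: tangent at (3, 3): λ = (3·3² + 10)/(2·3) ≡ 4/6. 6⁻¹ ≡ 2 (mod 11), so λ ≡ 4·2 ≡ 8.
  x = λ² - 3 - 3 = 64 - 6 ≡ 3; y = λ·(3 - 3) - 3 ≡ 8. → (3, 8)
3P: (3, 8) + (3, 3): same x and y₁ ≡ -y₂, so the sum is O.
3P = O, so the order is 3.

3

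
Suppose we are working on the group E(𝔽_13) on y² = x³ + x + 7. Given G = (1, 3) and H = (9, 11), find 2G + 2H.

First 2G:
Repeated addition: build up to 2G.
2G: tangent at (1, 3): λ = (3·1² + 1)/(2·3) ≡ 4/6. 6⁻¹ ≡ 11 (mod 13), so λ ≡ 4·11 ≡ 5.
  x = λ² - 1 - 1 = 25 - 2 ≡ 10; y = λ·(1 - 10) - 3 ≡ 4. → (10, 4)
2G = (10, 4).
Next 2H:
Repeated addition: build up to 2H.
2H: tangent at (9, 11): λ = (3·9² + 1)/(2·11) ≡ 10/9. 9⁻¹ ≡ 3 (mod 13), so λ ≡ 10·3 ≡ 4.
  x = λ² - 9 - 9 = 16 - 18 ≡ 11; y = λ·(9 - 11) - 11 ≡ 7. → (11, 7)
2H = (11, 7).
Finally 2G + 2H:
(10, 4) + (11, 7). λ = (7 - 4)/(11 - 10) ≡ 3/1 mod 13. 1⁻¹ ≡ 1 (mod 13), so λ ≡ 3.
  x = λ² - 10 - 11 = 9 - 21 ≡ 1; y = λ·(10 - 1) - 4 ≡ 10. → (1, 10)

(1, 10)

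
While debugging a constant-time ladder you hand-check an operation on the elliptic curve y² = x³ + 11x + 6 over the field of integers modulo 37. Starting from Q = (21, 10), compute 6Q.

(33, 3)

Double-and-add on 6 = (110)₂. Start with Q = (21, 10) for the leading 1-bit.
double: tangent at (21, 10): λ = (3·21² + 11)/(2·10) ≡ 2/20. 20⁻¹ ≡ 13 (mod 37) since 20·13 = 260 ≡ 1, so λ ≡ 2·13 ≡ 26.
  x = λ² - 21 - 21 = 676 - 42 ≡ 5; y = λ·(21 - 5) - 10 ≡ 36. → (5, 36)
add Q: (5, 36) + (21, 10). λ = (10 - 36)/(21 - 5) ≡ 11/16 mod 37. 16⁻¹ ≡ 7 (mod 37), so λ ≡ 3.
  x = λ² - 5 - 21 = 9 - 26 ≡ 20; y = λ·(5 - 20) - 36 ≡ 30. → (20, 30)
double: tangent at (20, 30): λ = (3·20² + 11)/(2·30) ≡ 27/23. 23⁻¹ ≡ 29 (mod 37), so λ ≡ 27·29 ≡ 6.
  x = λ² - 20 - 20 = 36 - 40 ≡ 33; y = λ·(20 - 33) - 30 ≡ 3. → (33, 3)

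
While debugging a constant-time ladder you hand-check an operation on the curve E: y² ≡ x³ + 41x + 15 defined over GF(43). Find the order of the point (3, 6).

4

2P: tangent at (3, 6): λ = (3·3² + 41)/(2·6) ≡ 25/12. 12⁻¹ ≡ 18 (mod 43), so λ ≡ 25·18 ≡ 20.
  x = λ² - 3 - 3 = 400 - 6 ≡ 7; y = λ·(3 - 7) - 6 ≡ 0. → (7, 0)
3P: (7, 0) + (3, 6). λ = (6 - 0)/(3 - 7) ≡ 6/39 mod 43. 39⁻¹ ≡ 32 (mod 43), so λ ≡ 20.
  x = λ² - 7 - 3 = 400 - 10 ≡ 3; y = λ·(7 - 3) - 0 ≡ 37. → (3, 37)
4P: (3, 37) + (3, 6): same x and y₁ ≡ -y₂, so the sum is 𝒪.
4P = 𝒪, so the order is 4.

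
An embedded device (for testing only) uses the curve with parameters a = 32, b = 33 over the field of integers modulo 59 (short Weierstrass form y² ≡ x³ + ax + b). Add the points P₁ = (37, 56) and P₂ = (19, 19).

(37, 56) + (19, 19). λ = (19 - 56)/(19 - 37) ≡ 22/41 mod 59. 41⁻¹ ≡ 36 (mod 59) since 41·36 = 1476 ≡ 1, so λ ≡ 25.
  x = λ² - 37 - 19 = 625 - 56 ≡ 38; y = λ·(37 - 38) - 56 ≡ 37. → (38, 37)

(38, 37)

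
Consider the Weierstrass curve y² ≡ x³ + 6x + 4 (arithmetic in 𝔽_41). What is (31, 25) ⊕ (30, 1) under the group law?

(31, 25) + (30, 1). λ = (1 - 25)/(30 - 31) ≡ 17/40 mod 41. 40⁻¹ ≡ 40 (mod 41), so λ ≡ 24.
  x = λ² - 31 - 30 = 576 - 61 ≡ 23; y = λ·(31 - 23) - 25 ≡ 3. → (23, 3)

(23, 3)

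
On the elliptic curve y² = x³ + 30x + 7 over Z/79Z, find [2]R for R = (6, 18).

tangent at (6, 18): λ = (3·6² + 30)/(2·18) ≡ 59/36. 36⁻¹ ≡ 11 (mod 79) since 36·11 = 396 ≡ 1, so λ ≡ 59·11 ≡ 17.
  x = λ² - 6 - 6 = 289 - 12 ≡ 40; y = λ·(6 - 40) - 18 ≡ 36. → (40, 36)

(40, 36)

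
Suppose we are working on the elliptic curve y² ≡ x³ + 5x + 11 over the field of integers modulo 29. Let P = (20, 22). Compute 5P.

(28, 11)

Double-and-add on 5 = (101)₂. Start with P = (20, 22) for the leading 1-bit.
double: tangent at (20, 22): λ = (3·20² + 5)/(2·22) ≡ 16/15. 15⁻¹ ≡ 2 (mod 29), so λ ≡ 16·2 ≡ 3.
  x = λ² - 20 - 20 = 9 - 40 ≡ 27; y = λ·(20 - 27) - 22 ≡ 15. → (27, 15)
double: tangent at (27, 15): λ = (3·27² + 5)/(2·15) ≡ 17/1. 1⁻¹ ≡ 1 (mod 29) since 1·1 = 1 ≡ 1, so λ ≡ 17·1 ≡ 17.
  x = λ² - 27 - 27 = 289 - 54 ≡ 3; y = λ·(27 - 3) - 15 ≡ 16. → (3, 16)
add P: (3, 16) + (20, 22). λ = (22 - 16)/(20 - 3) ≡ 6/17 mod 29. 17⁻¹ ≡ 12 (mod 29) since 17·12 = 204 ≡ 1, so λ ≡ 14.
  x = λ² - 3 - 20 = 196 - 23 ≡ 28; y = λ·(3 - 28) - 16 ≡ 11. → (28, 11)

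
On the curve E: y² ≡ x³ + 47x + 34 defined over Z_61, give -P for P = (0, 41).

(0, 20)

-(0, 41) = (0, -41 mod 61) = (0, 20).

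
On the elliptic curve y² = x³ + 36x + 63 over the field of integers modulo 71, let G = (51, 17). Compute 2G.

(43, 65)

tangent at (51, 17): λ = (3·51² + 36)/(2·17) ≡ 29/34. 34⁻¹ ≡ 23 (mod 71), so λ ≡ 29·23 ≡ 28.
  x = λ² - 51 - 51 = 784 - 102 ≡ 43; y = λ·(51 - 43) - 17 ≡ 65. → (43, 65)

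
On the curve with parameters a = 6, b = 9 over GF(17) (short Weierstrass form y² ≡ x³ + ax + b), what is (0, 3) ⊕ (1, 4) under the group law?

(0, 3) + (1, 4). λ = (4 - 3)/(1 - 0) ≡ 1/1 mod 17. 1⁻¹ ≡ 1 (mod 17), so λ ≡ 1.
  x = λ² - 0 - 1 = 1 - 1 ≡ 0; y = λ·(0 - 0) - 3 ≡ 14. → (0, 14)

(0, 14)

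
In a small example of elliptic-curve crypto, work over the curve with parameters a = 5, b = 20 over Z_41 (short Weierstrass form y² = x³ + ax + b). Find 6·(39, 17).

Write G = (39, 17).
Double-and-add on 6 = (110)₂. Start with G = (39, 17) for the leading 1-bit.
double: tangent at (39, 17): λ = (3·39² + 5)/(2·17) ≡ 17/34. 34⁻¹ ≡ 35 (mod 41), so λ ≡ 17·35 ≡ 21.
  x = λ² - 39 - 39 = 441 - 78 ≡ 35; y = λ·(39 - 35) - 17 ≡ 26. → (35, 26)
add G: (35, 26) + (39, 17). λ = (17 - 26)/(39 - 35) ≡ 32/4 mod 41. 4⁻¹ ≡ 31 (mod 41) since 4·31 = 124 ≡ 1, so λ ≡ 8.
  x = λ² - 35 - 39 = 64 - 74 ≡ 31; y = λ·(35 - 31) - 26 ≡ 6. → (31, 6)
double: tangent at (31, 6): λ = (3·31² + 5)/(2·6) ≡ 18/12. 12⁻¹ ≡ 24 (mod 41), so λ ≡ 18·24 ≡ 22.
  x = λ² - 31 - 31 = 484 - 62 ≡ 12; y = λ·(31 - 12) - 6 ≡ 2. → (12, 2)

(12, 2)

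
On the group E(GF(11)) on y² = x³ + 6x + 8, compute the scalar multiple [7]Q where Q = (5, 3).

(10, 10)

Repeated addition: build up to 7Q.
2Q: tangent at (5, 3): λ = (3·5² + 6)/(2·3) ≡ 4/6. 6⁻¹ ≡ 2 (mod 11) since 6·2 = 12 ≡ 1, so λ ≡ 4·2 ≡ 8.
  x = λ² - 5 - 5 = 64 - 10 ≡ 10; y = λ·(5 - 10) - 3 ≡ 1. → (10, 1)
3Q: (10, 1) + (5, 3). λ = (3 - 1)/(5 - 10) ≡ 2/6 mod 11. 6⁻¹ ≡ 2 (mod 11) since 6·2 = 12 ≡ 1, so λ ≡ 4.
  x = λ² - 10 - 5 = 16 - 15 ≡ 1; y = λ·(10 - 1) - 1 ≡ 2. → (1, 2)
4Q: (1, 2) + (5, 3). λ = (3 - 2)/(5 - 1) ≡ 1/4 mod 11. 4⁻¹ ≡ 3 (mod 11) since 4·3 = 12 ≡ 1, so λ ≡ 3.
  x = λ² - 1 - 5 = 9 - 6 ≡ 3; y = λ·(1 - 3) - 2 ≡ 3. → (3, 3)
5Q: (3, 3) + (5, 3). λ = (3 - 3)/(5 - 3) ≡ 0/2 mod 11. 2⁻¹ ≡ 6 (mod 11), so λ ≡ 0.
  x = λ² - 3 - 5 = 0 - 8 ≡ 3; y = λ·(3 - 3) - 3 ≡ 8. → (3, 8)
6Q: (3, 8) + (5, 3). λ = (3 - 8)/(5 - 3) ≡ 6/2 mod 11. 2⁻¹ ≡ 6 (mod 11) since 2·6 = 12 ≡ 1, so λ ≡ 3.
  x = λ² - 3 - 5 = 9 - 8 ≡ 1; y = λ·(3 - 1) - 8 ≡ 9. → (1, 9)
7Q: (1, 9) + (5, 3). λ = (3 - 9)/(5 - 1) ≡ 5/4 mod 11. 4⁻¹ ≡ 3 (mod 11) since 4·3 = 12 ≡ 1, so λ ≡ 4.
  x = λ² - 1 - 5 = 16 - 6 ≡ 10; y = λ·(1 - 10) - 9 ≡ 10. → (10, 10)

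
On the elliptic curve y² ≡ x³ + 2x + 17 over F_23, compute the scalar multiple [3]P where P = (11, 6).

Repeated addition: build up to 3P.
2P: tangent at (11, 6): λ = (3·11² + 2)/(2·6) ≡ 20/12. 12⁻¹ ≡ 2 (mod 23) since 12·2 = 24 ≡ 1, so λ ≡ 20·2 ≡ 17.
  x = λ² - 11 - 11 = 289 - 22 ≡ 14; y = λ·(11 - 14) - 6 ≡ 12. → (14, 12)
3P: (14, 12) + (11, 6). λ = (6 - 12)/(11 - 14) ≡ 17/20 mod 23. 20⁻¹ ≡ 15 (mod 23), so λ ≡ 2.
  x = λ² - 14 - 11 = 4 - 25 ≡ 2; y = λ·(14 - 2) - 12 ≡ 12. → (2, 12)

(2, 12)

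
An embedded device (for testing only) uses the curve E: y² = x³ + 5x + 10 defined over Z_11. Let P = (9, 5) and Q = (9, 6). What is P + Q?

O

The two points share x = 9 and their y-coordinates satisfy 5 + 6 ≡ 0 (mod 11), so they are inverses. Their sum is O.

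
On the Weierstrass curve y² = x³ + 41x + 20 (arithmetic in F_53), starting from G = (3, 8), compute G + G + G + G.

(26, 18)

Repeated addition: build up to 4G.
2G: tangent at (3, 8): λ = (3·3² + 41)/(2·8) ≡ 15/16. 16⁻¹ ≡ 10 (mod 53), so λ ≡ 15·10 ≡ 44.
  x = λ² - 3 - 3 = 1936 - 6 ≡ 22; y = λ·(3 - 22) - 8 ≡ 4. → (22, 4)
3G: (22, 4) + (3, 8). λ = (8 - 4)/(3 - 22) ≡ 4/34 mod 53. 34⁻¹ ≡ 39 (mod 53), so λ ≡ 50.
  x = λ² - 22 - 3 = 2500 - 25 ≡ 37; y = λ·(22 - 37) - 4 ≡ 41. → (37, 41)
4G: (37, 41) + (3, 8). λ = (8 - 41)/(3 - 37) ≡ 20/19 mod 53. 19⁻¹ ≡ 14 (mod 53), so λ ≡ 15.
  x = λ² - 37 - 3 = 225 - 40 ≡ 26; y = λ·(37 - 26) - 41 ≡ 18. → (26, 18)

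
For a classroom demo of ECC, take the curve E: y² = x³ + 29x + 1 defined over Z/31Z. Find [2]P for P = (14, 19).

(19, 23)

tangent at (14, 19): λ = (3·14² + 29)/(2·19) ≡ 28/7. 7⁻¹ ≡ 9 (mod 31), so λ ≡ 28·9 ≡ 4.
  x = λ² - 14 - 14 = 16 - 28 ≡ 19; y = λ·(14 - 19) - 19 ≡ 23. → (19, 23)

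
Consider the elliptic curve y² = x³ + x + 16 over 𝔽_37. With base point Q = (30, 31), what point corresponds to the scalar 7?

Repeated addition: build up to 7Q.
2Q: tangent at (30, 31): λ = (3·30² + 1)/(2·31) ≡ 0/25. 25⁻¹ ≡ 3 (mod 37), so λ ≡ 0·3 ≡ 0.
  x = λ² - 30 - 30 = 0 - 60 ≡ 14; y = λ·(30 - 14) - 31 ≡ 6. → (14, 6)
3Q: (14, 6) + (30, 31). λ = (31 - 6)/(30 - 14) ≡ 25/16 mod 37. 16⁻¹ ≡ 7 (mod 37), so λ ≡ 27.
  x = λ² - 14 - 30 = 729 - 44 ≡ 19; y = λ·(14 - 19) - 6 ≡ 7. → (19, 7)
4Q: (19, 7) + (30, 31). λ = (31 - 7)/(30 - 19) ≡ 24/11 mod 37. 11⁻¹ ≡ 27 (mod 37) since 11·27 = 297 ≡ 1, so λ ≡ 19.
  x = λ² - 19 - 30 = 361 - 49 ≡ 16; y = λ·(19 - 16) - 7 ≡ 13. → (16, 13)
5Q: (16, 13) + (30, 31). λ = (31 - 13)/(30 - 16) ≡ 18/14 mod 37. 14⁻¹ ≡ 8 (mod 37) since 14·8 = 112 ≡ 1, so λ ≡ 33.
  x = λ² - 16 - 30 = 1089 - 46 ≡ 7; y = λ·(16 - 7) - 13 ≡ 25. → (7, 25)
6Q: (7, 25) + (30, 31). λ = (31 - 25)/(30 - 7) ≡ 6/23 mod 37. 23⁻¹ ≡ 29 (mod 37), so λ ≡ 26.
  x = λ² - 7 - 30 = 676 - 37 ≡ 10; y = λ·(7 - 10) - 25 ≡ 8. → (10, 8)
7Q: (10, 8) + (30, 31). λ = (31 - 8)/(30 - 10) ≡ 23/20 mod 37. 20⁻¹ ≡ 13 (mod 37) since 20·13 = 260 ≡ 1, so λ ≡ 3.
  x = λ² - 10 - 30 = 9 - 40 ≡ 6; y = λ·(10 - 6) - 8 ≡ 4. → (6, 4)

(6, 4)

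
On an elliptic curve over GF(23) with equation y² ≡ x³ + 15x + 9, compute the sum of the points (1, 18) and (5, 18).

(1, 18) + (5, 18). λ = (18 - 18)/(5 - 1) ≡ 0/4 mod 23. 4⁻¹ ≡ 6 (mod 23), so λ ≡ 0.
  x = λ² - 1 - 5 = 0 - 6 ≡ 17; y = λ·(1 - 17) - 18 ≡ 5. → (17, 5)

(17, 5)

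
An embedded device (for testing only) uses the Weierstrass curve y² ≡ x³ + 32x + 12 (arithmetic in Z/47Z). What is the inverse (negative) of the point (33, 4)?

-(33, 4) = (33, -4 mod 47) = (33, 43).

(33, 43)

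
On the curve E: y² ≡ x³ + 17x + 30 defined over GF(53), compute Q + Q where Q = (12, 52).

tangent at (12, 52): λ = (3·12² + 17)/(2·52) ≡ 25/51. 51⁻¹ ≡ 26 (mod 53), so λ ≡ 25·26 ≡ 14.
  x = λ² - 12 - 12 = 196 - 24 ≡ 13; y = λ·(12 - 13) - 52 ≡ 40. → (13, 40)

(13, 40)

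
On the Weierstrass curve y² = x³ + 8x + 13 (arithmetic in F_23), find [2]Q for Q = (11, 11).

tangent at (11, 11): λ = (3·11² + 8)/(2·11) ≡ 3/22. 22⁻¹ ≡ 22 (mod 23), so λ ≡ 3·22 ≡ 20.
  x = λ² - 11 - 11 = 400 - 22 ≡ 10; y = λ·(11 - 10) - 11 ≡ 9. → (10, 9)

(10, 9)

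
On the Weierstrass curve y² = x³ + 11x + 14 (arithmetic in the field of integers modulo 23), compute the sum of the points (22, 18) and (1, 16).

(1, 7)

(22, 18) + (1, 16). λ = (16 - 18)/(1 - 22) ≡ 21/2 mod 23. 2⁻¹ ≡ 12 (mod 23) since 2·12 = 24 ≡ 1, so λ ≡ 22.
  x = λ² - 22 - 1 = 484 - 23 ≡ 1; y = λ·(22 - 1) - 18 ≡ 7. → (1, 7)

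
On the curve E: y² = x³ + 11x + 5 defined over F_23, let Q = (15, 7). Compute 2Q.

tangent at (15, 7): λ = (3·15² + 11)/(2·7) ≡ 19/14. 14⁻¹ ≡ 5 (mod 23) since 14·5 = 70 ≡ 1, so λ ≡ 19·5 ≡ 3.
  x = λ² - 15 - 15 = 9 - 30 ≡ 2; y = λ·(15 - 2) - 7 ≡ 9. → (2, 9)

(2, 9)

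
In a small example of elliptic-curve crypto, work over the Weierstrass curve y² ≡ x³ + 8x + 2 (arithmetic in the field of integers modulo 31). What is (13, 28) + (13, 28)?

tangent at (13, 28): λ = (3·13² + 8)/(2·28) ≡ 19/25. 25⁻¹ ≡ 5 (mod 31) since 25·5 = 125 ≡ 1, so λ ≡ 19·5 ≡ 2.
  x = λ² - 13 - 13 = 4 - 26 ≡ 9; y = λ·(13 - 9) - 28 ≡ 11. → (9, 11)

(9, 11)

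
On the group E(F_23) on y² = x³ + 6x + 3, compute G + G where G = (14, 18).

tangent at (14, 18): λ = (3·14² + 6)/(2·18) ≡ 19/13. 13⁻¹ ≡ 16 (mod 23), so λ ≡ 19·16 ≡ 5.
  x = λ² - 14 - 14 = 25 - 28 ≡ 20; y = λ·(14 - 20) - 18 ≡ 21. → (20, 21)

(20, 21)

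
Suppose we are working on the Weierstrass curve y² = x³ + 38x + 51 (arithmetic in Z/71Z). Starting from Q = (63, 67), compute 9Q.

Double-and-add on 9 = (1001)₂. Start with Q = (63, 67) for the leading 1-bit.
double: tangent at (63, 67): λ = (3·63² + 38)/(2·67) ≡ 17/63. 63⁻¹ ≡ 62 (mod 71) since 63·62 = 3906 ≡ 1, so λ ≡ 17·62 ≡ 60.
  x = λ² - 63 - 63 = 3600 - 126 ≡ 66; y = λ·(63 - 66) - 67 ≡ 37. → (66, 37)
double: tangent at (66, 37): λ = (3·66² + 38)/(2·37) ≡ 42/3. 3⁻¹ ≡ 24 (mod 71), so λ ≡ 42·24 ≡ 14.
  x = λ² - 66 - 66 = 196 - 132 ≡ 64; y = λ·(66 - 64) - 37 ≡ 62. → (64, 62)
double: tangent at (64, 62): λ = (3·64² + 38)/(2·62) ≡ 43/53. 53⁻¹ ≡ 67 (mod 71) since 53·67 = 3551 ≡ 1, so λ ≡ 43·67 ≡ 41.
  x = λ² - 64 - 64 = 1681 - 128 ≡ 62; y = λ·(64 - 62) - 62 ≡ 20. → (62, 20)
add Q: (62, 20) + (63, 67). λ = (67 - 20)/(63 - 62) ≡ 47/1 mod 71. 1⁻¹ ≡ 1 (mod 71), so λ ≡ 47.
  x = λ² - 62 - 63 = 2209 - 125 ≡ 25; y = λ·(62 - 25) - 20 ≡ 15. → (25, 15)

(25, 15)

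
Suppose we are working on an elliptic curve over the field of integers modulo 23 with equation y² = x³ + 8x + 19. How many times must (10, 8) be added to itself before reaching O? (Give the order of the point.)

2P: tangent at (10, 8): λ = (3·10² + 8)/(2·8) ≡ 9/16. 16⁻¹ ≡ 13 (mod 23), so λ ≡ 9·13 ≡ 2.
  x = λ² - 10 - 10 = 4 - 20 ≡ 7; y = λ·(10 - 7) - 8 ≡ 21. → (7, 21)
3P: (7, 21) + (10, 8). λ = (8 - 21)/(10 - 7) ≡ 10/3 mod 23. 3⁻¹ ≡ 8 (mod 23), so λ ≡ 11.
  x = λ² - 7 - 10 = 121 - 17 ≡ 12; y = λ·(7 - 12) - 21 ≡ 16. → (12, 16)
4P: (12, 16) + (10, 8). λ = (8 - 16)/(10 - 12) ≡ 15/21 mod 23. 21⁻¹ ≡ 11 (mod 23) since 21·11 = 231 ≡ 1, so λ ≡ 4.
  x = λ² - 12 - 10 = 16 - 22 ≡ 17; y = λ·(12 - 17) - 16 ≡ 10. → (17, 10)
5P: (17, 10) + (10, 8). λ = (8 - 10)/(10 - 17) ≡ 21/16 mod 23. 16⁻¹ ≡ 13 (mod 23), so λ ≡ 20.
  x = λ² - 17 - 10 = 400 - 27 ≡ 5; y = λ·(17 - 5) - 10 ≡ 0. → (5, 0)
6P: (5, 0) + (10, 8). λ = (8 - 0)/(10 - 5) ≡ 8/5 mod 23. 5⁻¹ ≡ 14 (mod 23), so λ ≡ 20.
  x = λ² - 5 - 10 = 400 - 15 ≡ 17; y = λ·(5 - 17) - 0 ≡ 13. → (17, 13)
7P: (17, 13) + (10, 8). λ = (8 - 13)/(10 - 17) ≡ 18/16 mod 23. 16⁻¹ ≡ 13 (mod 23) since 16·13 = 208 ≡ 1, so λ ≡ 4.
  x = λ² - 17 - 10 = 16 - 27 ≡ 12; y = λ·(17 - 12) - 13 ≡ 7. → (12, 7)
8P: (12, 7) + (10, 8). λ = (8 - 7)/(10 - 12) ≡ 1/21 mod 23. 21⁻¹ ≡ 11 (mod 23), so λ ≡ 11.
  x = λ² - 12 - 10 = 121 - 22 ≡ 7; y = λ·(12 - 7) - 7 ≡ 2. → (7, 2)
9P: (7, 2) + (10, 8). λ = (8 - 2)/(10 - 7) ≡ 6/3 mod 23. 3⁻¹ ≡ 8 (mod 23) since 3·8 = 24 ≡ 1, so λ ≡ 2.
  x = λ² - 7 - 10 = 4 - 17 ≡ 10; y = λ·(7 - 10) - 2 ≡ 15. → (10, 15)
10P: (10, 15) + (10, 8): same x and y₁ ≡ -y₂, so the sum is O.
10P = O, so the order is 10.

10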